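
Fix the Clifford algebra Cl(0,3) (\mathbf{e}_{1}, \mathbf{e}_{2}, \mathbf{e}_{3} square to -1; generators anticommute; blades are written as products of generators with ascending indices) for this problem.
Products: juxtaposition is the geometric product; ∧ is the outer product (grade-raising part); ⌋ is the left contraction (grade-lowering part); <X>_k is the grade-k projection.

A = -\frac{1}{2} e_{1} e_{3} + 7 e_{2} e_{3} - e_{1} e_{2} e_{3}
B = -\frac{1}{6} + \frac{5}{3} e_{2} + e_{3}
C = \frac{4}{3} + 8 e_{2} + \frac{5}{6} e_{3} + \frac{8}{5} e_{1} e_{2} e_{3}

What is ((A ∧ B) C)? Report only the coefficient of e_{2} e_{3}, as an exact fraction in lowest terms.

step 1: \frac{1}{12} e_{1} e_{3} - \frac{7}{6} e_{2} e_{3} + e_{1} e_{2} e_{3}
step 2: \frac{8}{5} + \frac{647}{360} e_{1} + \frac{199}{180} e_{2} - \frac{28}{3} e_{3} - \frac{5}{6} e_{1} e_{2} + \frac{73}{9} e_{1} e_{3} - \frac{14}{9} e_{2} e_{3} + \frac{2}{3} e_{1} e_{2} e_{3}
Answer: -\frac{14}{9}


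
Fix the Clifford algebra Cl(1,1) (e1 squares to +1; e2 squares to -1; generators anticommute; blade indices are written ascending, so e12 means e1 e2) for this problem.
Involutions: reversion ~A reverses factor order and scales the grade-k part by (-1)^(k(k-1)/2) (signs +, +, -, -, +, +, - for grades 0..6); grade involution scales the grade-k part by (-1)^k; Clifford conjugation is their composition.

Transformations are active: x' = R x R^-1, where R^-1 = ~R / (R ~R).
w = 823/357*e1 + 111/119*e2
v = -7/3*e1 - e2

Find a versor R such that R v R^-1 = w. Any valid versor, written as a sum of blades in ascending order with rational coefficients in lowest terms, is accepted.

Equal squares first: v^2 = w^2 = 40/9. Then v + w = -10/357*e1 - 8/119*e2 is a versor taking v to w, provided it is invertible.
Answer: -10/357*e1 - 8/119*e2


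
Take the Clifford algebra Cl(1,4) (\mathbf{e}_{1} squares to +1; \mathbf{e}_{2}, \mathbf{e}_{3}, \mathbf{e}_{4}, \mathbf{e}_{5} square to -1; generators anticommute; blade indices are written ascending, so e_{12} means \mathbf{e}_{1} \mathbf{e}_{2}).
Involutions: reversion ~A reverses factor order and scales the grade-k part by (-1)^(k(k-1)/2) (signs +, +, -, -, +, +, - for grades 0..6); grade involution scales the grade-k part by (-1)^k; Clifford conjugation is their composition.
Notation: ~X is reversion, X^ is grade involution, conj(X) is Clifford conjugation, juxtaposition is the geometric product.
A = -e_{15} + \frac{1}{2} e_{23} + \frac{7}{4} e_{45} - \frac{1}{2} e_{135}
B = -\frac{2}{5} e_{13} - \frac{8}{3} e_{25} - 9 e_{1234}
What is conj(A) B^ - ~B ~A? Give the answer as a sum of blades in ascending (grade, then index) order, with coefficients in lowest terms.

first term: \frac{1}{5} e_{5} - \frac{43}{15} e_{12} - \frac{9}{2} e_{14} - \frac{14}{3} e_{24} + \frac{14}{15} e_{35} - \frac{4}{3} e_{123} - \frac{9}{2} e_{245} + \frac{63}{4} e_{1235} + \frac{7}{10} e_{1345} - 9 e_{2345}
second term: \frac{1}{5} e_{5} - \frac{43}{15} e_{12} - \frac{9}{2} e_{14} - \frac{14}{3} e_{24} + \frac{14}{15} e_{35} + \frac{4}{3} e_{123} + \frac{9}{2} e_{245} - \frac{63}{4} e_{1235} - \frac{7}{10} e_{1345} + 9 e_{2345}
Answer: -\frac{8}{3} e_{123} - 9 e_{245} + \frac{63}{2} e_{1235} + \frac{7}{5} e_{1345} - 18 e_{2345}


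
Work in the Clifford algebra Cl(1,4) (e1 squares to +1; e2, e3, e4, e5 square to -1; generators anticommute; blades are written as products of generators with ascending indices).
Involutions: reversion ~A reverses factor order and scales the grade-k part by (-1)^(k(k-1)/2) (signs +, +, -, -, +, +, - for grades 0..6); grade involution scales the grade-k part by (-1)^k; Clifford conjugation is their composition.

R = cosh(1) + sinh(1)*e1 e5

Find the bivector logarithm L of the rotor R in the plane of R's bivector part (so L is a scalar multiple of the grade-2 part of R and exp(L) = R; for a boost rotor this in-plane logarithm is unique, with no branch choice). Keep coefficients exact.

The scalar part of R is cosh(1), so cosh pins the rapidity up to sign — the sign comes from the bivector part; dividing that part by sinh of the rapidity yields the plane, and the in-plane L = rapidity * plane is unique because the two sign choices cancel.
Concretely: cosh(rapidity) = cosh(1) gives rapidity = ±1, and since rapidity/sinh(rapidity) is even the sign is immaterial: L = (rapidity/sinh(rapidity)) * <R>_2 = (1/sinh(1)) * <R>_2.
Answer: e1 e5


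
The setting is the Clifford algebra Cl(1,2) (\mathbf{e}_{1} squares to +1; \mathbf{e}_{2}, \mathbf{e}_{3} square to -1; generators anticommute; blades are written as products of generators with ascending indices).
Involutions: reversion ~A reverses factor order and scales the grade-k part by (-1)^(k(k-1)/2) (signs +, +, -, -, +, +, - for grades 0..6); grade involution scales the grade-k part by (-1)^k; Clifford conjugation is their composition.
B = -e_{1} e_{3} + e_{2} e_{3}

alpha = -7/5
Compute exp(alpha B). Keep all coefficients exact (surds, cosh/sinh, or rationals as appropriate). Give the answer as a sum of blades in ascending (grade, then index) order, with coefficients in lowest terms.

B^2 term by term: the squares give (-1)^2*(e_{1} e_{3})^2 + (1)^2*(e_{2} e_{3})^2 = 1*(+1) + 1*(-1) = 0 (each basis 2-blade squares to minus the product of its generators' squares); cross terms between blades sharing an index anticommute and cancel. So B^2 = 0.
B^2 = 0, and the exponential is exactly linear here: exp(alpha B) = 1 + alpha B (parabolic case).
Answer: 1 + \frac{7}{5} e_{1} e_{3} - \frac{7}{5} e_{2} e_{3}


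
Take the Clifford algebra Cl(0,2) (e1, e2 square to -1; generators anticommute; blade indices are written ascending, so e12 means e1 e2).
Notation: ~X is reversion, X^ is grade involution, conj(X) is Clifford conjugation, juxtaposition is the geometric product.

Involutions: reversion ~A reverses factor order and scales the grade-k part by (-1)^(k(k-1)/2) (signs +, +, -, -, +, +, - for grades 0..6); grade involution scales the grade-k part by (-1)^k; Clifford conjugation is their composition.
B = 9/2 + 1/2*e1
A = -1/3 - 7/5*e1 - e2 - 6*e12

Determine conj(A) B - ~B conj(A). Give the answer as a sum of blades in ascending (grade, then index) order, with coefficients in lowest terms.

first term: -11/5 + 92/15*e1 + 15/2*e2 + 53/2*e12
second term: -11/5 + 92/15*e1 + 3/2*e2 + 55/2*e12
Answer: 6*e2 - e12


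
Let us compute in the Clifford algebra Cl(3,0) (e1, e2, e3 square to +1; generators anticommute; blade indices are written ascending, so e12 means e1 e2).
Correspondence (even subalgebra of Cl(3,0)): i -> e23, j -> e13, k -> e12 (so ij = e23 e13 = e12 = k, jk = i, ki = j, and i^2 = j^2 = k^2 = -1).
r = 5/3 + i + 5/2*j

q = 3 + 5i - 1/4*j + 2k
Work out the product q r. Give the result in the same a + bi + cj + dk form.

In blades: q = 3 + 2*e12 - 1/4*e13 + 5*e23, r = 5/3 + 5/2*e13 + e23.
Distribute q over r term by term (generator squares from the signature, products reordered to ascending indices): (3)*r = 5 + 15/2*e13 + 3*e23; (2*e12)*r = 10/3*e12 + 2*e13 - 5*e23; (-1/4*e13)*r = 5/8 + 1/4*e12 - 5/12*e13; (5*e23)*r = -5 + 25/2*e12 + 25/3*e23.
Sum: 5/8 + 193/12*e12 + 109/12*e13 + 19/3*e23; translating back through the correspondence:
Answer: 5/8 + 19/3*i + 109/12*j + 193/12*k


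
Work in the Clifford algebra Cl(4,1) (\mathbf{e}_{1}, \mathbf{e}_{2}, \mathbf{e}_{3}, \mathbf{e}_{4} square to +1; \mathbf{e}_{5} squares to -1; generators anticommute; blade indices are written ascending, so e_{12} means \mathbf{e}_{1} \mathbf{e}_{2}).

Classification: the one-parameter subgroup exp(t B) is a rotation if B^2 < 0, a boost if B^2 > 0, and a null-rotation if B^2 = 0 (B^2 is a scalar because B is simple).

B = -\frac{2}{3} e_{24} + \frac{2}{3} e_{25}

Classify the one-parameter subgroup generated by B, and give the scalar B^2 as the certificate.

B^2 term by term: the squares give (-\frac{2}{3})^2*(e_{24})^2 + (\frac{2}{3})^2*(e_{25})^2 = \frac{4}{9}*(-1) + \frac{4}{9}*(+1) = 0 (each basis 2-blade squares to minus the product of its generators' squares); cross terms between blades sharing an index anticommute and cancel. So B^2 = 0.
Answer: null-rotation, certificate B^2 = 0. One invariant decides it: the square 0 survives every conjugation, and its sign is exactly the classification.


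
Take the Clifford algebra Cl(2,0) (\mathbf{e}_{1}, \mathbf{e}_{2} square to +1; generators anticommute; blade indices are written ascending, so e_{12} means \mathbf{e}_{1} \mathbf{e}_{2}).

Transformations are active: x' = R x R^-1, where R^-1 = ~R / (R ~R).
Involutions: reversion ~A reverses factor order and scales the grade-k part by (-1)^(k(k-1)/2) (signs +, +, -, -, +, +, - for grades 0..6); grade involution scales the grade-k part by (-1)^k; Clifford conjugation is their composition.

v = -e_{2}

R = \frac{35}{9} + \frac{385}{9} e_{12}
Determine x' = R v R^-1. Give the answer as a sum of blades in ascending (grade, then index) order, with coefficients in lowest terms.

~R = \frac{35}{9} - \frac{385}{9} e_{12}, and R ~R = \frac{149450}{81}, so R^-1 = ~R / (\frac{149450}{81}).
R v = -\frac{385}{9} e_{1} - \frac{35}{9} e_{2}
Answer: -\frac{11}{61} e_{1} + \frac{60}{61} e_{2}


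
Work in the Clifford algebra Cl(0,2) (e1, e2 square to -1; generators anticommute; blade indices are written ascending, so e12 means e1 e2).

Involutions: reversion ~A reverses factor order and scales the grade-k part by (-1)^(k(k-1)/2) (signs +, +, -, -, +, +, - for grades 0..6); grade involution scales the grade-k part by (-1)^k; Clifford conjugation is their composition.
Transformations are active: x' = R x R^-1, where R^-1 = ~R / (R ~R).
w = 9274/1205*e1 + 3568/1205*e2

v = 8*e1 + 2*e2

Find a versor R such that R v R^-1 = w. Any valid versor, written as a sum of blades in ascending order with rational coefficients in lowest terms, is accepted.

The midline construction: v and w both square to -68, so reflecting in their sum 18914/1205*e1 + 5978/1205*e2 exchanges them.
Answer: 18914/1205*e1 + 5978/1205*e2


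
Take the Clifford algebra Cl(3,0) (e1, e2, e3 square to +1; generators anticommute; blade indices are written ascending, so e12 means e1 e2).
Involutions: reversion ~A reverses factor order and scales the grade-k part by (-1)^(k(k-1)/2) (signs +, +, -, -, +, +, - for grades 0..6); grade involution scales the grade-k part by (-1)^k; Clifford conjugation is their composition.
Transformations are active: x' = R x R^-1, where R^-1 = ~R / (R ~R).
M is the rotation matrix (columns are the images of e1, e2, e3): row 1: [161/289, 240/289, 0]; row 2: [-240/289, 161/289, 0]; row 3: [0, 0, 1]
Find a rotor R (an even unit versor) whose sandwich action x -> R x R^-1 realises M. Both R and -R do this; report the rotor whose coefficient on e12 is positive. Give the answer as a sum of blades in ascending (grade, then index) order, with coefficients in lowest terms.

Method: write R = a + b12*e12 + b13*e13 + b23*e23 with a^2 + b12^2 + b13^2 + b23^2 = 1 (so R^-1 = ~R). Expanding the columns R e_j ~R gives tr M = 4a^2 - 1 and, from the antisymmetric part, M21 - M12 = -4a*b12, M13 - M31 = 4a*b13, M32 - M23 = -4a*b23.
Here tr M = 611/289, so a^2 = (1 + tr M)/4 = 225/289 and a = ±15/17. Taking a = 15/17: M21 - M12 = -480/289, M13 - M31 = 0, M32 - M23 = 0, giving b12 = 8/17, b13 = 0, b23 = 0, i.e. R = 15/17 + 8/17*e12.
Its e12 coefficient is already positive.
Answer: 15/17 + 8/17*e12. Why the constraint matters: R and -R act identically through the sandwich — M has trace 611/289 either way — so only the sign condition on e12 picks one of the two preimages.


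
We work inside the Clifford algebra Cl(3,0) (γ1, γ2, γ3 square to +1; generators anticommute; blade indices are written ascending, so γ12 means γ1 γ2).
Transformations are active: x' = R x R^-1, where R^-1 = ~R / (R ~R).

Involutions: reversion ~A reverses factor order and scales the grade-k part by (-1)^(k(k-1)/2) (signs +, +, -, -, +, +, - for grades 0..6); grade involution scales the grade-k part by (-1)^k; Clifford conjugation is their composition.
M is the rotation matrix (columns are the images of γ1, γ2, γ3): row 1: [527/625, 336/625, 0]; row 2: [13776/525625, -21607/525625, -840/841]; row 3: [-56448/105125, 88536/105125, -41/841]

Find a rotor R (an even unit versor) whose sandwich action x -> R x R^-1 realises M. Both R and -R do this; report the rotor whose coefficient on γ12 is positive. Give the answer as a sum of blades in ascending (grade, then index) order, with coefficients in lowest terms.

Method: write R = a + b12*γ12 + b13*γ13 + b23*γ23 with a^2 + b12^2 + b13^2 + b23^2 = 1 (so R^-1 = ~R). Expanding the columns R e_j ~R gives tr M = 4a^2 - 1 and, from the antisymmetric part, M21 - M12 = -4a*b12, M13 - M31 = 4a*b13, M32 - M23 = -4a*b23.
Here tr M = 15839/21025, so a^2 = (1 + tr M)/4 = 9216/21025 and a = ±96/145. Taking a = 96/145: M21 - M12 = -10752/21025, M13 - M31 = 56448/105125, M32 - M23 = 193536/105125, giving b12 = 28/145, b13 = 147/725, b23 = -504/725, i.e. R = 96/145 + 28/145*γ12 + 147/725*γ13 - 504/725*γ23.
Its γ12 coefficient is already positive.
Answer: 96/145 + 28/145*γ12 + 147/725*γ13 - 504/725*γ23. Key observation: the double cover Spin(3) -> SO(3) sends R and -R to the same matrix (trace 15839/21025 here), so the stated sign of the γ12 coefficient is what selects one sheet.


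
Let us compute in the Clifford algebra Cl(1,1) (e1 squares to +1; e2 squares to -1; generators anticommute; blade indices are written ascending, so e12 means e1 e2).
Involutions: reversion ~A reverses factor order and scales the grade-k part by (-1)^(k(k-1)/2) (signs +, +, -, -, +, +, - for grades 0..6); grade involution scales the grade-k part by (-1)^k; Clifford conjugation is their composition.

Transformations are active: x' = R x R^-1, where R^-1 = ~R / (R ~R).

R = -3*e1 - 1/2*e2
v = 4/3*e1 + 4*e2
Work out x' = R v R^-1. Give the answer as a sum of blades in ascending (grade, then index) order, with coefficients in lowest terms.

~R = -3*e1 - 1/2*e2, and R ~R = 35/4, so R^-1 = ~R / (35/4).
R v = -2 - 34/3*e12
Answer: 4/105*e1 - 132/35*e2


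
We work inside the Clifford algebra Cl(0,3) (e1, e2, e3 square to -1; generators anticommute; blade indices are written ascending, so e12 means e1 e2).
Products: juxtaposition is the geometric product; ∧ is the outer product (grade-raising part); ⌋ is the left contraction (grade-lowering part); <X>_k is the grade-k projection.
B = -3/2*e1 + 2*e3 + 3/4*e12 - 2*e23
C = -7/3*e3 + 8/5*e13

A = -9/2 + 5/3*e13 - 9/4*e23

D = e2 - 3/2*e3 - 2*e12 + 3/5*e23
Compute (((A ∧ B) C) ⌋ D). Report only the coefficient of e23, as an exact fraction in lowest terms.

step 1: 27/4*e1 - 9*e3 - 27/8*e12 + 9*e23 + 27/8*e123
step 2: -21 - 72/5*e1 + 132/5*e2 - 54/5*e3 - 261/40*e12 - 63/4*e13 - 27/5*e23 + 63/8*e123
step 3: -5241/100 - 264/5*e1 - 1407/25*e2 + 783/50*e3 + 42*e12 - 63/5*e23
Answer: -63/5


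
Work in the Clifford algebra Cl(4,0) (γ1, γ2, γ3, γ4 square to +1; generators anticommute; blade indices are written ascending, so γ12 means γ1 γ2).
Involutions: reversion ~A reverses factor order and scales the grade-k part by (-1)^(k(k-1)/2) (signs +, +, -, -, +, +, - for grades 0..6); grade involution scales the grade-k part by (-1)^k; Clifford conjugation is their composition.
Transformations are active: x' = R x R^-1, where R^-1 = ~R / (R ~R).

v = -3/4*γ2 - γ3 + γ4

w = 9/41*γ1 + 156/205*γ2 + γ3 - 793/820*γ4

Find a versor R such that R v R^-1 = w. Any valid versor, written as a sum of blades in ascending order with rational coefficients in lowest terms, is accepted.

Take R = v + w = 9/41*γ1 + 9/820*γ2 + 27/820*γ4. Because q(v) = q(w) = 41/16, conjugation by R sends v exactly to w.
Answer: 9/41*γ1 + 9/820*γ2 + 27/820*γ4


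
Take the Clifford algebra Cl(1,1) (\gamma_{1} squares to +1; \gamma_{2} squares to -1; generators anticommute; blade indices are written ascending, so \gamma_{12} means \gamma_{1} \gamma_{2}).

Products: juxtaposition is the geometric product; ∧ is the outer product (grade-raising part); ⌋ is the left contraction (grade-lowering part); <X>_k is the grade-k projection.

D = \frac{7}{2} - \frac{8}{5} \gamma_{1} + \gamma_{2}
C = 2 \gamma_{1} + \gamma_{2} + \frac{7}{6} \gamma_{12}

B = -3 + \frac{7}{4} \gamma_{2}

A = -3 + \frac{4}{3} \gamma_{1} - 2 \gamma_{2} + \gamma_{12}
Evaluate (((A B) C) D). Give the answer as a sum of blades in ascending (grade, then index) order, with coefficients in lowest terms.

step 1: \frac{25}{2} - \frac{23}{4} \gamma_{1} + \frac{3}{4} \gamma_{2} - \frac{2}{3} \gamma_{12}
step 2: -\frac{469}{36} + \frac{637}{24} \gamma_{1} + \frac{57}{8} \gamma_{2} + \frac{22}{3} \gamma_{12}
step 3: -\frac{8567}{90} + \frac{76613}{720} \gamma_{1} + \frac{17023}{720} \gamma_{2} + \frac{7633}{120} \gamma_{12}
Answer: -\frac{8567}{90} + \frac{76613}{720} \gamma_{1} + \frac{17023}{720} \gamma_{2} + \frac{7633}{120} \gamma_{12}


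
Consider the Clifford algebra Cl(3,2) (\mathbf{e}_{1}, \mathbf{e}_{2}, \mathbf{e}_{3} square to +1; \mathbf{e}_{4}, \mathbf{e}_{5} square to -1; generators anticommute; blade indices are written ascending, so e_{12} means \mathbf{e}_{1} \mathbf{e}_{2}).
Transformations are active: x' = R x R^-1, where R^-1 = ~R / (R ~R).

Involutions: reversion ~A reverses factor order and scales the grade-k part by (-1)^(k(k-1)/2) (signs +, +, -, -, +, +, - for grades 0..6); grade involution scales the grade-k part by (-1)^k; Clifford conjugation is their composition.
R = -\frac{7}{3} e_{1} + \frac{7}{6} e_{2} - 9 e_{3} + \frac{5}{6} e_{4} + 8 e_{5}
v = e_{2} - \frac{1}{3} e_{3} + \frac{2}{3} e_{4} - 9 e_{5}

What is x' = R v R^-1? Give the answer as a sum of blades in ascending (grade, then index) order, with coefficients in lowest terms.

~R = -\frac{7}{3} e_{1} + \frac{7}{6} e_{2} - 9 e_{3} + \frac{5}{6} e_{4} + 8 e_{5}, and R ~R = \frac{208}{9}, so R^-1 = ~R / (\frac{208}{9}).
R v = \frac{1361}{18} - \frac{7}{3} e_{12} + \frac{7}{9} e_{13} - \frac{14}{9} e_{14} + 21 e_{15} + \frac{155}{18} e_{23} - \frac{1}{18} e_{24} - \frac{37}{2} e_{25} - \frac{103}{18} e_{34} + \frac{251}{3} e_{35} - \frac{77}{6} e_{45}
Answer: -\frac{9527}{624} e_{1} + \frac{8279}{1248} e_{2} - \frac{36539}{624} e_{3} + \frac{1991}{416} e_{4} + \frac{1595}{26} e_{5}


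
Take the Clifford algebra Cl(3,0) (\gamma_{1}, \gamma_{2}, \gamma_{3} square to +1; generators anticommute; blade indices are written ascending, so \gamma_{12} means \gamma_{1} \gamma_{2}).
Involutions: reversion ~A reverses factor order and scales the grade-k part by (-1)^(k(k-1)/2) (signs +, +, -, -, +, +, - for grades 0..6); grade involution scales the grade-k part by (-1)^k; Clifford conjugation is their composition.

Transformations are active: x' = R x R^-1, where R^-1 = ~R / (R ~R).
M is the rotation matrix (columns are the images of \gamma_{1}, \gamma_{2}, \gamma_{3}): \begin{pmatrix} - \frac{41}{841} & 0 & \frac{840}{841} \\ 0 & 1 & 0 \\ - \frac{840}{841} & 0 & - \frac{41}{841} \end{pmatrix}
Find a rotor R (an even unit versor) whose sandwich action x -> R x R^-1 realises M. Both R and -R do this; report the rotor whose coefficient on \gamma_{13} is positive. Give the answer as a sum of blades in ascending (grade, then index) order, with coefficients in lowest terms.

Method: write R = a + b12*\gamma_{12} + b13*\gamma_{13} + b23*\gamma_{23} with a^2 + b12^2 + b13^2 + b23^2 = 1 (so R^-1 = ~R). Expanding the columns R e_j ~R gives tr M = 4a^2 - 1 and, from the antisymmetric part, M21 - M12 = -4a*b12, M13 - M31 = 4a*b13, M32 - M23 = -4a*b23.
Here tr M = \frac{759}{841}, so a^2 = (1 + tr M)/4 = \frac{400}{841} and a = ±\frac{20}{29}. Taking a = \frac{20}{29}: M21 - M12 = 0, M13 - M31 = \frac{1680}{841}, M32 - M23 = 0, giving b12 = 0, b13 = \frac{21}{29}, b23 = 0, i.e. R = \frac{20}{29} + \frac{21}{29} \gamma_{13}.
Its \gamma_{13} coefficient is already positive.
Answer: \frac{20}{29} + \frac{21}{29} \gamma_{13}. Why the constraint matters: R and -R act identically through the sandwich — M has trace \frac{759}{841} either way — so only the sign condition on \gamma_{13} picks one of the two preimages.


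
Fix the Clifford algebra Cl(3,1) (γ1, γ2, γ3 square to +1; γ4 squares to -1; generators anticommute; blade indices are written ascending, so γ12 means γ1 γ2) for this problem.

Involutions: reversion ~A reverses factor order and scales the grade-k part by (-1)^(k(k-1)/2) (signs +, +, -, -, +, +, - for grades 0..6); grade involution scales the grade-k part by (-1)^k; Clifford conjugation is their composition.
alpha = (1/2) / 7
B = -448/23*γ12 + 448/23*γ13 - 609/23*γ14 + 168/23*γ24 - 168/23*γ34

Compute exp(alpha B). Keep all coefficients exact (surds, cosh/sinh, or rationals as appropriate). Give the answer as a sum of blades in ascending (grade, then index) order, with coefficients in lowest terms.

B^2 term by term: the squares give (-448/23)^2*(γ12)^2 + (448/23)^2*(γ13)^2 + (-609/23)^2*(γ14)^2 + (168/23)^2*(γ24)^2 + (-168/23)^2*(γ34)^2 = 200704/529*(-1) + 200704/529*(-1) + 370881/529*(+1) + 28224/529*(+1) + 28224/529*(+1) = 49 (each basis 2-blade squares to minus the product of its generators' squares); cross terms between blades sharing an index anticommute and cancel; the commuting (index-disjoint) pairs give grade-4 terms 2*c*c'*(blade product), which cancel blade by blade — γ1234: 150528/529 - 150528/529 = 0 — confirming B is simple. So B^2 = 49.
B^2 = 49 — hyperbolic case — the even/odd split gives cosh and sinh: l = 7, alpha*l = 1/2, so exp(alpha B) = cosh(1/2) + (sinh(1/2)/7)*B = cosh(1/2) + (sinh(1/2)/7)*B.
Answer: cosh(1/2) - 64*sinh(1/2)/23*γ12 + 64*sinh(1/2)/23*γ13 - 87*sinh(1/2)/23*γ14 + 24*sinh(1/2)/23*γ24 - 24*sinh(1/2)/23*γ34


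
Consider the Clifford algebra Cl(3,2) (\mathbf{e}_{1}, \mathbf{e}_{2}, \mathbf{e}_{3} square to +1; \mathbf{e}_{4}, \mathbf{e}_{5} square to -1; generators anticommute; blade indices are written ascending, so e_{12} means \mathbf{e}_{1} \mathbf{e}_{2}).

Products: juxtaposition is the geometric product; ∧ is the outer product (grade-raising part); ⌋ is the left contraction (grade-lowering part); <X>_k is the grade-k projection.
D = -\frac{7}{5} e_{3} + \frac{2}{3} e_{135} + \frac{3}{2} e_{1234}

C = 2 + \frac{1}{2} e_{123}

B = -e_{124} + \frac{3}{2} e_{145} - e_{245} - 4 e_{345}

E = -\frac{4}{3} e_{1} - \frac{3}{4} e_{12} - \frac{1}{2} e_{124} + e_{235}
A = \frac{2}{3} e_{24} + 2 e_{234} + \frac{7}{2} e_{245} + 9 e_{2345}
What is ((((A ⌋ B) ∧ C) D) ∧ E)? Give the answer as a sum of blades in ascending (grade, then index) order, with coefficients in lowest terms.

step 1: \frac{7}{2} - \frac{2}{3} e_{1} - \frac{2}{3} e_{5}
step 2: 7 - \frac{4}{3} e_{1} - \frac{4}{3} e_{5} + \frac{7}{4} e_{123} + \frac{1}{3} e_{1235}
step 3: -\frac{2}{9} e_{2} - \frac{49}{5} e_{3} - \frac{21}{8} e_{4} - \frac{49}{20} e_{12} + \frac{124}{45} e_{13} + \frac{7}{6} e_{25} - \frac{124}{45} e_{35} - \frac{1}{2} e_{45} + \frac{7}{15} e_{125} + \frac{14}{3} e_{135} - 2 e_{234} + \frac{21}{2} e_{1234} - 2 e_{12345}
step 4: -\frac{8}{27} e_{12} - \frac{196}{15} e_{13} - \frac{7}{2} e_{14} + \frac{147}{20} e_{123} + \frac{63}{32} e_{124} - \frac{14}{9} e_{125} + \frac{496}{135} e_{135} + \frac{2}{3} e_{145} + \frac{67}{30} e_{1234} + \frac{31}{15} e_{1235} + \frac{3}{8} e_{1245} - \frac{21}{8} e_{2345} - \frac{62}{45} e_{12345}
Answer: -\frac{8}{27} e_{12} - \frac{196}{15} e_{13} - \frac{7}{2} e_{14} + \frac{147}{20} e_{123} + \frac{63}{32} e_{124} - \frac{14}{9} e_{125} + \frac{496}{135} e_{135} + \frac{2}{3} e_{145} + \frac{67}{30} e_{1234} + \frac{31}{15} e_{1235} + \frac{3}{8} e_{1245} - \frac{21}{8} e_{2345} - \frac{62}{45} e_{12345}


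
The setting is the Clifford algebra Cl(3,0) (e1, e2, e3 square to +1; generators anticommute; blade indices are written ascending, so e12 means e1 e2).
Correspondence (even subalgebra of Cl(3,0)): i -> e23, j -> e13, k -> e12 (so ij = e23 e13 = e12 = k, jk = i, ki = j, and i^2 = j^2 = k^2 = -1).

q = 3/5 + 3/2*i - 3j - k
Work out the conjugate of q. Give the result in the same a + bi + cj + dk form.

In blades: q = 3/5 - e12 - 3*e13 + 3/2*e23.
Quaternion conjugation is reversion on the even subalgebra: the scalar is fixed and every grade-2 blade flips sign, giving 3/5 + e12 + 3*e13 - 3/2*e23; translating back:
Answer: 3/5 - 3/2*i + 3j + k


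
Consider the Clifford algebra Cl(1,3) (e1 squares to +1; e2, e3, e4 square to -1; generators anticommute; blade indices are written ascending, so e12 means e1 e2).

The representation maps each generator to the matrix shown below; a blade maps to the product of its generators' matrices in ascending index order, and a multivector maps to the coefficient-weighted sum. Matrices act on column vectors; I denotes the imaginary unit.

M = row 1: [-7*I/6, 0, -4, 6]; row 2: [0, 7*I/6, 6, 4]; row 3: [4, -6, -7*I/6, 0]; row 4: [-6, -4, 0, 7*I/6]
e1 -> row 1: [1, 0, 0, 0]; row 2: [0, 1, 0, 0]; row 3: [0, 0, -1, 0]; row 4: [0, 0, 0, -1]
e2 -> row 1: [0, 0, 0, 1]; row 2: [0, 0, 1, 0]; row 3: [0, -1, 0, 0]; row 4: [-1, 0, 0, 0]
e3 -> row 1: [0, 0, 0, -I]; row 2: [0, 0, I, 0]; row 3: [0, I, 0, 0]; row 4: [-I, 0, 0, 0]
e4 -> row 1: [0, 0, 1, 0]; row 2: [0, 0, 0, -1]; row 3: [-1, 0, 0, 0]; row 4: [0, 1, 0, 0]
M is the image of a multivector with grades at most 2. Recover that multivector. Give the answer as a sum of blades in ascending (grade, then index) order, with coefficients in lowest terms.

Method: the blade images are trace-orthogonal — tr(rho(e_A) rho(e_B)^-1) = 4 if A = B and 0 otherwise — and rho(e_A)^-1 = (e_A)^2 * rho(e_A) with (e_A)^2 = +1 or -1, so the coefficient of e_A in the preimage is (e_A)^2 * tr(M rho(e_A))/4.
Nonzero projections over blades of grade <= 2: e2: (e2)^2 = -1, tr(M rho(e2)) = -24, coefficient 6; e4: (e4)^2 = -1, tr(M rho(e4)) = 16, coefficient -4; e23: (e23)^2 = -1, tr(M rho(e23)) = -14/3, coefficient 7/6. Every other blade of grade <= 2 projects to 0.
Answer: 6*e2 - 4*e4 + 7/6*e23


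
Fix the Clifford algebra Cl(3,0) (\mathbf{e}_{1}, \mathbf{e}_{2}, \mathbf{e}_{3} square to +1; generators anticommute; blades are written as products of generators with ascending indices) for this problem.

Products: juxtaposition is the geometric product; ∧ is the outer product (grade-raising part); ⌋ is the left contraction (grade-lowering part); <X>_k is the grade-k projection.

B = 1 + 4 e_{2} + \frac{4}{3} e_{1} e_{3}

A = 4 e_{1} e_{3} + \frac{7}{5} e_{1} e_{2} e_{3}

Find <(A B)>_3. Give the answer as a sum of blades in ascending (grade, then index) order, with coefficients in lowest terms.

step 1: -\frac{16}{3} + \frac{28}{15} e_{2} - \frac{8}{5} e_{1} e_{3} - \frac{73}{5} e_{1} e_{2} e_{3}
step 2: -\frac{73}{5} e_{1} e_{2} e_{3}
Answer: -\frac{73}{5} e_{1} e_{2} e_{3}


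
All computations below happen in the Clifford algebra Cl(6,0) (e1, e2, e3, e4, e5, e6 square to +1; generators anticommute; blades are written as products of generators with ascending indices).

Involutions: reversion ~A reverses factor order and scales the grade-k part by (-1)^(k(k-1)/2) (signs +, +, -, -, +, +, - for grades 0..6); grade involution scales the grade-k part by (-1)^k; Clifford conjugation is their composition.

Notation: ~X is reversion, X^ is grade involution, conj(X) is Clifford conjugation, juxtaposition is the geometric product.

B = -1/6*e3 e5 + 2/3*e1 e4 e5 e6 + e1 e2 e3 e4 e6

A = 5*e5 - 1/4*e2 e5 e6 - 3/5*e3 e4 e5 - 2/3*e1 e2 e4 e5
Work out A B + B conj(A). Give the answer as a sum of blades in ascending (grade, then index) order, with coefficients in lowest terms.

first term: 5/6*e3 + 1/10*e4 - 4/9*e2 e6 - 1/6*e1 e2 e4 - 2/5*e1 e3 e6 + 10/3*e1 e4 e6 - 1/24*e2 e3 e6 - 2/3*e3 e5 e6 + 1/9*e1 e2 e3 e4 + 3/5*e1 e2 e5 e6 + 1/4*e1 e3 e4 e5 + 5*e1 e2 e3 e4 e5 e6
second term: 5/6*e3 + 1/10*e4 + 4/9*e2 e6 - 1/6*e1 e2 e4 - 2/5*e1 e3 e6 + 10/3*e1 e4 e6 + 1/24*e2 e3 e6 + 2/3*e3 e5 e6 - 1/9*e1 e2 e3 e4 - 3/5*e1 e2 e5 e6 - 1/4*e1 e3 e4 e5 + 5*e1 e2 e3 e4 e5 e6
Answer: 5/3*e3 + 1/5*e4 - 1/3*e1 e2 e4 - 4/5*e1 e3 e6 + 20/3*e1 e4 e6 + 10*e1 e2 e3 e4 e5 e6


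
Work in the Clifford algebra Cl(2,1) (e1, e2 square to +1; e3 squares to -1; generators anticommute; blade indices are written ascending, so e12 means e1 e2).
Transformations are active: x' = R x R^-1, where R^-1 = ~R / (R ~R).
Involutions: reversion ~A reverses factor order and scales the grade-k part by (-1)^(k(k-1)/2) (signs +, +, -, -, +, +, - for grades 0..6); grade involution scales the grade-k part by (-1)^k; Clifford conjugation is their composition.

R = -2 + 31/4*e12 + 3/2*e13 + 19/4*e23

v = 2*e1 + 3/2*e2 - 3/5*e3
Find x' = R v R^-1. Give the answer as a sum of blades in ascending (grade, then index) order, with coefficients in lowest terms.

~R = -2 - 31/4*e12 - 3/2*e13 - 19/4*e23, and R ~R = 157/4, so R^-1 = ~R / (157/4).
R v = 341/40*e1 - 313/20*e2 - 357/40*e3 + 13/5*e123
Answer: -2746/785*e1 + 461/1570*e2 + 1991/785*e3


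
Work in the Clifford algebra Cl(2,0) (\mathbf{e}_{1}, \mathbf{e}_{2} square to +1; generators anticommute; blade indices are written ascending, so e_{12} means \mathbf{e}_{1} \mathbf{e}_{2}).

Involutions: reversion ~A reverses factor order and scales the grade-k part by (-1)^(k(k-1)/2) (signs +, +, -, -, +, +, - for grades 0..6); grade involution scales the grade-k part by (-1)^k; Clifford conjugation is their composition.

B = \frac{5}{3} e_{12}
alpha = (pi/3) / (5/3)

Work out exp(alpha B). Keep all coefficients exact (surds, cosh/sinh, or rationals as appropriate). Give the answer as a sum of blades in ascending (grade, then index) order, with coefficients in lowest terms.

B^2 = (\frac{5}{3})^2*(e_{12})^2 = \frac{25}{9}*(-1) = -\frac{25}{9} (a basis 2-blade squares to minus the product of its generators' squares).
B^2 = -\frac{25}{9} — the negative square puts this in the circular regime; l = \frac{5}{3}, alpha*l = \frac{\pi}{3}, so exp(alpha B) = cos(\frac{\pi}{3}) + (sin(\frac{\pi}{3})/(\frac{5}{3}))*B = \frac{1}{2} + (\frac{3 \sqrt{3}}{10})*B.
Answer: \frac{1}{2} + \frac{\sqrt{3}}{2} e_{12}


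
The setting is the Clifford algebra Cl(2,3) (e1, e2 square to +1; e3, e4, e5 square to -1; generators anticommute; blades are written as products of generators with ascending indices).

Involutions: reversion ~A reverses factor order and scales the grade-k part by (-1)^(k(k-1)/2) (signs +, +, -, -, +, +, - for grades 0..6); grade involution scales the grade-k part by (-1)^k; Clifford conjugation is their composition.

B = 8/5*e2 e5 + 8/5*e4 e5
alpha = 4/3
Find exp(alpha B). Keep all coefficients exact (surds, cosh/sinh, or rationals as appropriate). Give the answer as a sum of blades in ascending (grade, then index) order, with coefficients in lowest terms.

B^2 term by term: the squares give (8/5)^2*(e2 e5)^2 + (8/5)^2*(e4 e5)^2 = 64/25*(+1) + 64/25*(-1) = 0 (each basis 2-blade squares to minus the product of its generators' squares); cross terms between blades sharing an index anticommute and cancel. So B^2 = 0.
B^2 = 0, so the series closes: exp(alpha B) = 1 + alpha B (parabolic case).
Answer: 1 + 32/15*e2 e5 + 32/15*e4 e5


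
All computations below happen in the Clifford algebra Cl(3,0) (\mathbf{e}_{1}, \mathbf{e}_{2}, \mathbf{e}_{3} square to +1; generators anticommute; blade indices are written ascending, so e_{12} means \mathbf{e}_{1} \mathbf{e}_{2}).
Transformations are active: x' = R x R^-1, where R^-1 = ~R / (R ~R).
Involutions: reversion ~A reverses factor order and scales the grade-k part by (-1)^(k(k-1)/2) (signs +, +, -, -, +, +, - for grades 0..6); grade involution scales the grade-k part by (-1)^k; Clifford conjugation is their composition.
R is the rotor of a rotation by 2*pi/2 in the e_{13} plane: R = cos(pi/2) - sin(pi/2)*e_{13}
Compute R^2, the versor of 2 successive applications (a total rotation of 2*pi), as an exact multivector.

Because a rotor carries half the rotation angle, composing 2 copies of this e_{13}-plane rotor multiplies the phase: 2*(pi/2) = \pi, hence R^2 = cos(\pi) - sin(\pi)*e_{13}.
cos(\pi) = -1 and sin(\pi) = 0, so R^2 = -1. The total rotation 2*pi is 1 full turn, so every vector returns to itself, yet the rotor is -1, on the OTHER sheet of the double cover (an odd number of 2*pi turns).
Answer: -1


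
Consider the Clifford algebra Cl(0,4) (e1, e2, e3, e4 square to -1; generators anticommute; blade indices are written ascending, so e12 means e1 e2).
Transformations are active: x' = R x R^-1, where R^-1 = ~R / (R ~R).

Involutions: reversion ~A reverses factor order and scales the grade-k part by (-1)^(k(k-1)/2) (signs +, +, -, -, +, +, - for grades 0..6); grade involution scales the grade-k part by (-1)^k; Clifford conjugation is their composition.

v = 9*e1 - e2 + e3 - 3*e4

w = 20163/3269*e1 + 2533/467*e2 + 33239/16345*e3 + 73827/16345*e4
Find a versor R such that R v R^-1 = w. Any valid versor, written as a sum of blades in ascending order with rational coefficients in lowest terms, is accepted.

Since q(v) = q(w) = -92, the sum R = v + w = 49584/3269*e1 + 2066/467*e2 + 49584/16345*e3 + 24792/16345*e4 does the job whenever invertible.
Answer: 49584/3269*e1 + 2066/467*e2 + 49584/16345*e3 + 24792/16345*e4


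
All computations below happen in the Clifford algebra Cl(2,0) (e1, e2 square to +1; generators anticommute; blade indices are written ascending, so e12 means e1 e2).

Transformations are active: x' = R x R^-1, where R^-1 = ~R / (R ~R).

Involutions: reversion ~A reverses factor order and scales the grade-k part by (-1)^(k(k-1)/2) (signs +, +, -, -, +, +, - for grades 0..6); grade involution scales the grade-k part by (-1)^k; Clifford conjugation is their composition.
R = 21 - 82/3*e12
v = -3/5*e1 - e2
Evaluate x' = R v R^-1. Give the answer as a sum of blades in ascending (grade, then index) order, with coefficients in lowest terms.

~R = 21 + 82/3*e12, and R ~R = 10693/9, so R^-1 = ~R / (10693/9).
R v = 221/15*e1 - 187/5*e2
Answer: 705/629*e1 - 1013/3145*e2


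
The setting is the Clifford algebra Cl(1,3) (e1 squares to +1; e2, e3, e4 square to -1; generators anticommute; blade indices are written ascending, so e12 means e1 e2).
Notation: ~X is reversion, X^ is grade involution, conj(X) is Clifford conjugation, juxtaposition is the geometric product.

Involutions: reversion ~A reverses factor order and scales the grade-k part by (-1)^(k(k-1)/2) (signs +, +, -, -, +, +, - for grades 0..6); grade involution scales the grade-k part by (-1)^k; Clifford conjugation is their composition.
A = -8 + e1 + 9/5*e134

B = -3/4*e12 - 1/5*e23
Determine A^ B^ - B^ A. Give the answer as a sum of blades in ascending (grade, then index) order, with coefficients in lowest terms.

first term: 3/4*e2 + 6*e12 + 8/5*e23 + 1/5*e123 + 9/25*e124 + 27/20*e234
second term: 3/4*e2 + 6*e12 + 8/5*e23 - 1/5*e123 + 9/25*e124 + 27/20*e234
Answer: 2/5*e123


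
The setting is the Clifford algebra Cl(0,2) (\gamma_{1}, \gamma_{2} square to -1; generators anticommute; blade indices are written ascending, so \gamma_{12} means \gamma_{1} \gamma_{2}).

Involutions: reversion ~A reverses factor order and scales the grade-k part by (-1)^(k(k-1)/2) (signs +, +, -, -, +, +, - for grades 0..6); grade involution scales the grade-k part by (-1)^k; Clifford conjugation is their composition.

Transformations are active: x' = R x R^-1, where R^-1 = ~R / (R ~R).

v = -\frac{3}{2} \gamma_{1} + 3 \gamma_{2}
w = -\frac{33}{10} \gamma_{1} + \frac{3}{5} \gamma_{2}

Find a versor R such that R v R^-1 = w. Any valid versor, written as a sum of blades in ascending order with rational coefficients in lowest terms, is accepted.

Since q(v) = q(w) = -\frac{45}{4}, the sum R = v + w = -\frac{24}{5} \gamma_{1} + \frac{18}{5} \gamma_{2} does the job whenever invertible.
Answer: -\frac{24}{5} \gamma_{1} + \frac{18}{5} \gamma_{2}


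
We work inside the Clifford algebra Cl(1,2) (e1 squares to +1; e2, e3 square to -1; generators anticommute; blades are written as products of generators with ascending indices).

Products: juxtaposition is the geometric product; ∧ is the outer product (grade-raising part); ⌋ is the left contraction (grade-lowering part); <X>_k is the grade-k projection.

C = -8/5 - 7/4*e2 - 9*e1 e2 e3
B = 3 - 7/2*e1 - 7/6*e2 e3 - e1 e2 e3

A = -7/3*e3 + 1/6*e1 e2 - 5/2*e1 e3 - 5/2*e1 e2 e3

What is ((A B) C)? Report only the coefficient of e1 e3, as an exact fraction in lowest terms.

step 1: -5/2 - 35/12*e1 + 29/36*e2 - 191/12*e3 + 13/12*e1 e2 - 557/36*e1 e3 + 35/4*e2 e3 - 15/2*e1 e2 e3
step 2: -8941/144 + 1365/16*e1 - 49019/360*e2 + 97/240*e3 - 33571/240*e1 e2 + 11027/360*e1 e3 - 749/48*e2 e3 + 1069/144*e1 e2 e3
Answer: 11027/360


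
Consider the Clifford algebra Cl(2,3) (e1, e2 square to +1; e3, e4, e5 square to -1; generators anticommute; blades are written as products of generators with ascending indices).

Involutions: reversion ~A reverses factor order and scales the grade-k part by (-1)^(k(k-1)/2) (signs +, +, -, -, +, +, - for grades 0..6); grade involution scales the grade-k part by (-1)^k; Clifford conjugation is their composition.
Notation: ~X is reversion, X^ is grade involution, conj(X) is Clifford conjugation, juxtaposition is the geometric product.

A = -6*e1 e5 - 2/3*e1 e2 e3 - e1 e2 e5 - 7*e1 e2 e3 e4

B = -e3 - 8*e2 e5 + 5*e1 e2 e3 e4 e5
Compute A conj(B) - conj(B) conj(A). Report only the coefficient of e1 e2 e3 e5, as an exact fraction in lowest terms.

first term: -8*e1 + 35*e5 - 142/3*e1 e2 + 5*e3 e4 + 10/3*e4 e5 - 7*e1 e2 e4 + 34/3*e1 e3 e5 - 30*e2 e3 e4 + e1 e2 e3 e5 - 56*e1 e3 e4 e5
second term: -8*e1 + 35*e5 - 142/3*e1 e2 + 5*e3 e4 + 10/3*e4 e5 + 7*e1 e2 e4 - 34/3*e1 e3 e5 + 30*e2 e3 e4 - e1 e2 e3 e5 + 56*e1 e3 e4 e5
Answer: 2


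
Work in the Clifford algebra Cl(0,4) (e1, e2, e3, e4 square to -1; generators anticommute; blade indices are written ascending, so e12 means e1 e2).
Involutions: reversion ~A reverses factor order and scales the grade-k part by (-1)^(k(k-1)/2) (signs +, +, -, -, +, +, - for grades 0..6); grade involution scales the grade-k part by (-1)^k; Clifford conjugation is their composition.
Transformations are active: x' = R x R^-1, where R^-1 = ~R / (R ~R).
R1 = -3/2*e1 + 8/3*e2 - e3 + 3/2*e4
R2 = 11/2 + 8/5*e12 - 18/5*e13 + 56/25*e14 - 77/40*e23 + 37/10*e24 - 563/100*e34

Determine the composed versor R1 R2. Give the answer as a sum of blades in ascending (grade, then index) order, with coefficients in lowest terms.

Distribute over the terms of R1 (each basis-blade product reordered to ascending indices, repeated generators contracted through their squares):
(-3/2*e1) R2 = -33/4*e1 + 12/5*e2 - 27/5*e3 + 84/25*e4 + 231/80*e123 - 111/20*e124 + 1689/200*e134
(8/3*e2) R2 = 64/15*e1 + 44/3*e2 + 77/15*e3 - 148/15*e4 + 48/5*e123 - 448/75*e124 - 1126/75*e234
(-e3) R2 = 18/5*e1 + 77/40*e2 - 11/2*e3 - 563/100*e4 - 8/5*e123 + 56/25*e134 + 37/10*e234
(3/2*e4) R2 = 84/25*e1 + 111/20*e2 - 1689/200*e3 + 33/4*e4 + 12/5*e124 - 27/5*e134 - 231/80*e234
Summing the partial products and collecting blades:
Answer: 893/300*e1 + 589/24*e2 - 8527/600*e3 - 583/150*e4 + 871/80*e123 - 2737/300*e124 + 1057/200*e134 - 17041/1200*e234


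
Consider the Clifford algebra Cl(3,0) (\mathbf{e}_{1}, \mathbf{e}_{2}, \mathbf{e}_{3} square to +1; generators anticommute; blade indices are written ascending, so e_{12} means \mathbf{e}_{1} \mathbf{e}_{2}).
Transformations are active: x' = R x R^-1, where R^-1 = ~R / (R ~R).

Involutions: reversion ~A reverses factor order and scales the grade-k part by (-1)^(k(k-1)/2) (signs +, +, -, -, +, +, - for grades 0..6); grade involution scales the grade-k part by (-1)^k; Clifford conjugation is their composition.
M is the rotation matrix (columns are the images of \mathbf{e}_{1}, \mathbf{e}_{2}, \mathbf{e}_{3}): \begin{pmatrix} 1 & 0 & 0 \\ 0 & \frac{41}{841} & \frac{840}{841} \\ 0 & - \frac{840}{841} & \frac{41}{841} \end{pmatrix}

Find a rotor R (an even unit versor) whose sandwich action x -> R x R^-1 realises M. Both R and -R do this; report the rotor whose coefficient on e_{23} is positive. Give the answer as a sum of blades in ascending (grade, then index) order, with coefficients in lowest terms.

Method: write R = a + b12*e_{12} + b13*e_{13} + b23*e_{23} with a^2 + b12^2 + b13^2 + b23^2 = 1 (so R^-1 = ~R). Expanding the columns R e_j ~R gives tr M = 4a^2 - 1 and, from the antisymmetric part, M21 - M12 = -4a*b12, M13 - M31 = 4a*b13, M32 - M23 = -4a*b23.
Here tr M = \frac{923}{841}, so a^2 = (1 + tr M)/4 = \frac{441}{841} and a = ±\frac{21}{29}. Taking a = \frac{21}{29}: M21 - M12 = 0, M13 - M31 = 0, M32 - M23 = -\frac{1680}{841}, giving b12 = 0, b13 = 0, b23 = \frac{20}{29}, i.e. R = \frac{21}{29} + \frac{20}{29} e_{23}.
Its e_{23} coefficient is already positive.
Answer: \frac{21}{29} + \frac{20}{29} e_{23}. Note: both R and -R realise this M (trace \frac{923}{841}); the covering map identifies them, and the e_{23}-coefficient sign is the tie-breaker.
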